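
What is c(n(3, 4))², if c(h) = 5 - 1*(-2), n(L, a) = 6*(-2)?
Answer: 49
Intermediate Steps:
n(L, a) = -12
c(h) = 7 (c(h) = 5 + 2 = 7)
c(n(3, 4))² = 7² = 49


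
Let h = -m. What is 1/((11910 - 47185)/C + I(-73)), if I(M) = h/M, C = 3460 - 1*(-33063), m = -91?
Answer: -2666179/5898668 ≈ -0.45200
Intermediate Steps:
C = 36523 (C = 3460 + 33063 = 36523)
h = 91 (h = -1*(-91) = 91)
I(M) = 91/M
1/((11910 - 47185)/C + I(-73)) = 1/((11910 - 47185)/36523 + 91/(-73)) = 1/(-35275*1/36523 + 91*(-1/73)) = 1/(-35275/36523 - 91/73) = 1/(-5898668/2666179) = -2666179/5898668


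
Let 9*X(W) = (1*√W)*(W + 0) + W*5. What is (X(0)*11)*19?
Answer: 0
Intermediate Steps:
X(W) = W^(3/2)/9 + 5*W/9 (X(W) = ((1*√W)*(W + 0) + W*5)/9 = (√W*W + 5*W)/9 = (W^(3/2) + 5*W)/9 = W^(3/2)/9 + 5*W/9)
(X(0)*11)*19 = ((0^(3/2)/9 + (5/9)*0)*11)*19 = (((⅑)*0 + 0)*11)*19 = ((0 + 0)*11)*19 = (0*11)*19 = 0*19 = 0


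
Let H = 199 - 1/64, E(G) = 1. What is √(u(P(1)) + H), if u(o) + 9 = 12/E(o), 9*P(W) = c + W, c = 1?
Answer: √12927/8 ≈ 14.212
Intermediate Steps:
P(W) = ⅑ + W/9 (P(W) = (1 + W)/9 = ⅑ + W/9)
u(o) = 3 (u(o) = -9 + 12/1 = -9 + 12*1 = -9 + 12 = 3)
H = 12735/64 (H = 199 - 1*1/64 = 199 - 1/64 = 12735/64 ≈ 198.98)
√(u(P(1)) + H) = √(3 + 12735/64) = √(12927/64) = √12927/8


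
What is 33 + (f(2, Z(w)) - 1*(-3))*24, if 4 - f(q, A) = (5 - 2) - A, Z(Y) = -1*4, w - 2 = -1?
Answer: 33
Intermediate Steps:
w = 1 (w = 2 - 1 = 1)
Z(Y) = -4
f(q, A) = 1 + A (f(q, A) = 4 - ((5 - 2) - A) = 4 - (3 - A) = 4 + (-3 + A) = 1 + A)
33 + (f(2, Z(w)) - 1*(-3))*24 = 33 + ((1 - 4) - 1*(-3))*24 = 33 + (-3 + 3)*24 = 33 + 0*24 = 33 + 0 = 33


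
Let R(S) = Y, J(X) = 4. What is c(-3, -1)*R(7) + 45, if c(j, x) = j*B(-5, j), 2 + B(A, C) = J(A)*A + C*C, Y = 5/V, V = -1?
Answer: -150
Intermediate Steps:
Y = -5 (Y = 5/(-1) = 5*(-1) = -5)
R(S) = -5
B(A, C) = -2 + C² + 4*A (B(A, C) = -2 + (4*A + C*C) = -2 + (4*A + C²) = -2 + (C² + 4*A) = -2 + C² + 4*A)
c(j, x) = j*(-22 + j²) (c(j, x) = j*(-2 + j² + 4*(-5)) = j*(-2 + j² - 20) = j*(-22 + j²))
c(-3, -1)*R(7) + 45 = -3*(-22 + (-3)²)*(-5) + 45 = -3*(-22 + 9)*(-5) + 45 = -3*(-13)*(-5) + 45 = 39*(-5) + 45 = -195 + 45 = -150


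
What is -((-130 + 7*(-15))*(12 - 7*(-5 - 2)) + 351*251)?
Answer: -73766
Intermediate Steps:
-((-130 + 7*(-15))*(12 - 7*(-5 - 2)) + 351*251) = -((-130 - 105)*(12 - 7*(-7)) + 88101) = -(-235*(12 + 49) + 88101) = -(-235*61 + 88101) = -(-14335 + 88101) = -1*73766 = -73766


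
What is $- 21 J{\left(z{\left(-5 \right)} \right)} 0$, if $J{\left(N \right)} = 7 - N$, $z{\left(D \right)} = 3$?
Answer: $0$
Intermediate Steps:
$- 21 J{\left(z{\left(-5 \right)} \right)} 0 = - 21 \left(7 - 3\right) 0 = \left(-21\right) 4 \cdot 0 = \left(-84\right) 0 = 0$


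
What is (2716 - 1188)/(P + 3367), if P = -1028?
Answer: 1528/2339 ≈ 0.65327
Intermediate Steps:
(2716 - 1188)/(P + 3367) = (2716 - 1188)/(-1028 + 3367) = 1528/2339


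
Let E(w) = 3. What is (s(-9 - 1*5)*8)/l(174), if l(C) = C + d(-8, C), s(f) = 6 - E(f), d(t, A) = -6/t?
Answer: 32/233 ≈ 0.13734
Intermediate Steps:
s(f) = 3 (s(f) = 6 - 1*3 = 6 - 3 = 3)
l(C) = ¾ + C (l(C) = C - 6/(-8) = C - 6*(-⅛) = C + ¾ = ¾ + C)
(s(-9 - 1*5)*8)/l(174) = (3*8)/(¾ + 174) = 24/(699/4) = 24*(4/699) = 32/233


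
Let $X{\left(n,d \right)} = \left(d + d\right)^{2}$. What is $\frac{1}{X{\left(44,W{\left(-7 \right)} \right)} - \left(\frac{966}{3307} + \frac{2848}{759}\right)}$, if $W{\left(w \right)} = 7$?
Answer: $\frac{2510013}{481811018} \approx 0.0052095$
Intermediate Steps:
$X{\left(n,d \right)} = 4 d^{2}$ ($X{\left(n,d \right)} = \left(2 d\right)^{2} = 4 d^{2}$)
$\frac{1}{X{\left(44,W{\left(-7 \right)} \right)} - \left(\frac{966}{3307} + \frac{2848}{759}\right)} = \frac{1}{4 \cdot 7^{2} - \left(\frac{966}{3307} + \frac{2848}{759}\right)} = \frac{1}{4 \cdot 49 - \frac{10151530}{2510013}} = \frac{1}{196 - \frac{10151530}{2510013}} = \frac{1}{\frac{481811018}{2510013}} = \frac{2510013}{481811018}$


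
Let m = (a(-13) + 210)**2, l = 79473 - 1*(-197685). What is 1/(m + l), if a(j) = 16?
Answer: 1/328234 ≈ 3.0466e-6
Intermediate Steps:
l = 277158 (l = 79473 + 197685 = 277158)
m = 51076 (m = (16 + 210)**2 = 226**2 = 51076)
1/(m + l) = 1/(51076 + 277158) = 1/328234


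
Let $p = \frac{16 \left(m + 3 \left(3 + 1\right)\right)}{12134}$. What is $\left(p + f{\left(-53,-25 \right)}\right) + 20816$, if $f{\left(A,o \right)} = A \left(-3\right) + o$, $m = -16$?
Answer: $\frac{127103618}{6067} \approx 20950.0$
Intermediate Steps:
$f{\left(A,o \right)} = o - 3 A$ ($f{\left(A,o \right)} = - 3 A + o = o - 3 A$)
$p = - \frac{32}{6067}$ ($p = \frac{16 \left(-16 + 3 \left(3 + 1\right)\right)}{12134} = 16 \left(-16 + 3 \cdot 4\right) \frac{1}{12134} = 16 \left(-16 + 12\right) \frac{1}{12134} = 16 \left(-4\right) \frac{1}{12134} = \left(-64\right) \frac{1}{12134} = - \frac{32}{6067} \approx -0.0052744$)
$\left(p + f{\left(-53,-25 \right)}\right) + 20816 = \left(- \frac{32}{6067} - -134\right) + 20816 = \left(- \frac{32}{6067} + \left(-25 + 159\right)\right) + 20816 = \left(- \frac{32}{6067} + 134\right) + 20816 = \frac{812946}{6067} + 20816 = \frac{127103618}{6067}$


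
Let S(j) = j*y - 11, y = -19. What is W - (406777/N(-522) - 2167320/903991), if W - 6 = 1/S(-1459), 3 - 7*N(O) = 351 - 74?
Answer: 17846204618849241/1715896956785 ≈ 10401.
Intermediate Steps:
N(O) = -274/7 (N(O) = 3/7 - (351 - 74)/7 = 3/7 - ⅐*277 = 3/7 - 277/7 = -274/7)
S(j) = -11 - 19*j (S(j) = j*(-19) - 11 = -19*j - 11 = -11 - 19*j)
W = 166261/27710 (W = 6 + 1/(-11 - 19*(-1459)) = 6 + 1/(-11 + 27721) = 6 + 1/27710 = 166261/27710 ≈ 6.0000)
W - (406777/N(-522) - 2167320/903991) = 166261/27710 - (406777/(-274/7) - 2167320/903991) = 166261/27710 - (406777*(-7/274) - 2167320*1/903991) = 166261/27710 - (-2847439/274 - 2167320/903991) = 166261/27710 - 1*(-2574653074729/247693534) = 166261/27710 + 2574653074729/247693534 = 17846204618849241/1715896956785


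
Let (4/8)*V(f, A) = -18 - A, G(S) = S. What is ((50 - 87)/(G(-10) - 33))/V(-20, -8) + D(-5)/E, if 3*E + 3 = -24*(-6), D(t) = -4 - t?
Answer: -879/40420 ≈ -0.021747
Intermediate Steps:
V(f, A) = -36 - 2*A (V(f, A) = 2*(-18 - A) = -36 - 2*A)
E = 47 (E = -1 + (-24*(-6))/3 = -1 + (⅓)*144 = -1 + 48 = 47)
((50 - 87)/(G(-10) - 33))/V(-20, -8) + D(-5)/E = ((50 - 87)/(-10 - 33))/(-36 - 2*(-8)) + (-4 - 1*(-5))/47 = (-37/(-43))/(-36 + 16) + (-4 + 5)*(1/47) = -37*(-1/43)/(-20) + 1*(1/47) = (37/43)*(-1/20) + 1/47 = -37/860 + 1/47 = -879/40420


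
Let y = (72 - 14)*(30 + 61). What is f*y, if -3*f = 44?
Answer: -232232/3 ≈ -77411.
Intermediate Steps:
f = -44/3 (f = -⅓*44 = -44/3 ≈ -14.667)
y = 5278 (y = 58*91 = 5278)
f*y = -44/3*5278 = -232232/3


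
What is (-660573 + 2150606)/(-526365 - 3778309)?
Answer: -1490033/4304674 ≈ -0.34614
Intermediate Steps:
(-660573 + 2150606)/(-526365 - 3778309) = 1490033/(-4304674) = 1490033*(-1/4304674) = -1490033/4304674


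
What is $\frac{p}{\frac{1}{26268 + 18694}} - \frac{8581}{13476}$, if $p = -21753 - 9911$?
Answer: $- \frac{19185468134149}{13476} \approx -1.4237 \cdot 10^{9}$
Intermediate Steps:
$p = -31664$ ($p = -21753 - 9911 = -31664$)
$\frac{p}{\frac{1}{26268 + 18694}} - \frac{8581}{13476} = - \frac{31664}{\frac{1}{26268 + 18694}} - \frac{8581}{13476} = - \frac{31664}{\frac{1}{44962}} - \frac{8581}{13476} = - 31664 \frac{1}{\frac{1}{44962}} - \frac{8581}{13476} = \left(-31664\right) 44962 - \frac{8581}{13476} = -1423676768 - \frac{8581}{13476} = - \frac{19185468134149}{13476}$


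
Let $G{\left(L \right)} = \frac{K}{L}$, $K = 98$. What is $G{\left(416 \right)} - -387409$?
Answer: $\frac{80581121}{208} \approx 3.8741 \cdot 10^{5}$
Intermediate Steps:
$G{\left(L \right)} = \frac{98}{L}$
$G{\left(416 \right)} - -387409 = \frac{98}{416} - -387409 = 98 \cdot \frac{1}{416} + 387409 = \frac{49}{208} + 387409 = \frac{80581121}{208}$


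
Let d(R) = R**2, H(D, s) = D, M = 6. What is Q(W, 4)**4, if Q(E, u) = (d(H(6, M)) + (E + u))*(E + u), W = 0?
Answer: 655360000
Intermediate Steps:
Q(E, u) = (E + u)*(36 + E + u) (Q(E, u) = (6**2 + (E + u))*(E + u) = (36 + (E + u))*(E + u) = (36 + E + u)*(E + u) = (E + u)*(36 + E + u))
Q(W, 4)**4 = (0**2 + 4**2 + 36*0 + 36*4 + 2*0*4)**4 = (0 + 16 + 0 + 144 + 0)**4 = 160**4 = 655360000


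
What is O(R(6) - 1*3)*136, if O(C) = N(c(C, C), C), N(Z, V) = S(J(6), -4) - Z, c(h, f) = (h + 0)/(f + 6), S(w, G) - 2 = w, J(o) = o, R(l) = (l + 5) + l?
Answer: 4964/5 ≈ 992.80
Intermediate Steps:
R(l) = 5 + 2*l (R(l) = (5 + l) + l = 5 + 2*l)
S(w, G) = 2 + w
c(h, f) = h/(6 + f)
N(Z, V) = 8 - Z (N(Z, V) = (2 + 6) - Z = 8 - Z)
O(C) = 8 - C/(6 + C)
O(R(6) - 1*3)*136 = ((48 + 7*((5 + 2*6) - 1*3))/(6 + ((5 + 2*6) - 1*3)))*136 = ((48 + 7*((5 + 12) - 3))/(6 + ((5 + 12) - 3)))*136 = ((48 + 7*(17 - 3))/(6 + (17 - 3)))*136 = ((48 + 7*14)/(6 + 14))*136 = ((48 + 98)/20)*136 = ((1/20)*146)*136 = (73/10)*136 = 4964/5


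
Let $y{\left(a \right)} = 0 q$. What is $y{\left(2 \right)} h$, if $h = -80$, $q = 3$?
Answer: $0$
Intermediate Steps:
$y{\left(a \right)} = 0$ ($y{\left(a \right)} = 0 \cdot 3 = 0$)
$y{\left(2 \right)} h = 0 \left(-80\right) = 0$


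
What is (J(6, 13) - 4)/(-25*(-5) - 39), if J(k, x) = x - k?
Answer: 3/86 ≈ 0.034884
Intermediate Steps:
(J(6, 13) - 4)/(-25*(-5) - 39) = ((13 - 1*6) - 4)/(-25*(-5) - 39) = ((13 - 6) - 4)/(125 - 39) = (7 - 4)/86 = (1/86)*3 = 3/86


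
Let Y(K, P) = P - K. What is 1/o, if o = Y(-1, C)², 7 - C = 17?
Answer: 1/81 ≈ 0.012346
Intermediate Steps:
C = -10 (C = 7 - 1*17 = 7 - 17 = -10)
o = 81 (o = (-10 - 1*(-1))² = (-10 + 1)² = (-9)² = 81)
1/o = 1/81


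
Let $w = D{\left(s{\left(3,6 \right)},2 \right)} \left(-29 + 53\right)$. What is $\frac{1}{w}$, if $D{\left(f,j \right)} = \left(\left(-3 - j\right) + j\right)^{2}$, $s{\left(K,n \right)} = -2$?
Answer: $\frac{1}{216} \approx 0.0046296$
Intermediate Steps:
$D{\left(f,j \right)} = 9$ ($D{\left(f,j \right)} = \left(-3\right)^{2} = 9$)
$w = 216$ ($w = 9 \left(-29 + 53\right) = 9 \cdot 24 = 216$)
$\frac{1}{w} = \frac{1}{216}$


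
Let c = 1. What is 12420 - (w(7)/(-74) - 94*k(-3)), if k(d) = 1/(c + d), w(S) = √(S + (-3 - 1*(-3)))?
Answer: 12373 + √7/74 ≈ 12373.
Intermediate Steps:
w(S) = √S (w(S) = √(S + (-3 + 3)) = √(S + 0) = √S)
k(d) = 1/(1 + d)
12420 - (w(7)/(-74) - 94*k(-3)) = 12420 - (√7/(-74) - 94/(1 - 3)) = 12420 - (√7*(-1/74) - 94/(-2)) = 12420 - (-√7/74 - 94*(-½)) = 12420 - (-√7/74 + 47) = 12420 - (47 - √7/74) = 12420 + (-47 + √7/74) = 12373 + √7/74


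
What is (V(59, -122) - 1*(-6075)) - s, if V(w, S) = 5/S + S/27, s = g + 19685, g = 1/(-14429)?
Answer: -647088110717/47529126 ≈ -13615.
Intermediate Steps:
g = -1/14429 ≈ -6.9305e-5
s = 284034864/14429 (s = -1/14429 + 19685 = 284034864/14429 ≈ 19685.)
V(w, S) = 5/S + S/27 (V(w, S) = 5/S + S*(1/27) = 5/S + S/27)
(V(59, -122) - 1*(-6075)) - s = ((5/(-122) + (1/27)*(-122)) - 1*(-6075)) - 1*284034864/14429 = ((5*(-1/122) - 122/27) + 6075) - 284034864/14429 = ((-5/122 - 122/27) + 6075) - 284034864/14429 = (-15019/3294 + 6075) - 284034864/14429 = 19996031/3294 - 284034864/14429 = -647088110717/47529126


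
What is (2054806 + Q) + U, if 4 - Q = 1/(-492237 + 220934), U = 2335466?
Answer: 1191095049629/271303 ≈ 4.3903e+6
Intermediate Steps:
Q = 1085213/271303 (Q = 4 - 1/(-492237 + 220934) = 4 - 1/(-271303) = 4 - 1*(-1/271303) = 4 + 1/271303 = 1085213/271303 ≈ 4.0000)
(2054806 + Q) + U = (2054806 + 1085213/271303) + 2335466 = 557476117431/271303 + 2335466 = 1191095049629/271303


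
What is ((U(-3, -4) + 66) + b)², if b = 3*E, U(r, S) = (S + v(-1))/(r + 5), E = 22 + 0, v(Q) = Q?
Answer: 67081/4 ≈ 16770.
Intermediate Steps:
E = 22
U(r, S) = (-1 + S)/(5 + r) (U(r, S) = (S - 1)/(r + 5) = (-1 + S)/(5 + r))
b = 66 (b = 3*22 = 66)
((U(-3, -4) + 66) + b)² = (((-1 - 4)/(5 - 3) + 66) + 66)² = ((-5/2 + 66) + 66)² = (127/2 + 66)² = (259/2)² = 67081/4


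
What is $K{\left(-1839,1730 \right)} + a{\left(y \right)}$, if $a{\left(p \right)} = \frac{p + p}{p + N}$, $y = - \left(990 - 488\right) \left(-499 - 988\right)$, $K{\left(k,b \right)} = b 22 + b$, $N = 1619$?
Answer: $\frac{29768113418}{748093} \approx 39792.0$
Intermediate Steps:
$K{\left(k,b \right)} = 23 b$ ($K{\left(k,b \right)} = 22 b + b = 23 b$)
$y = 746474$ ($y = - 502 \left(-1487\right) = \left(-1\right) \left(-746474\right) = 746474$)
$a{\left(p \right)} = \frac{2 p}{1619 + p}$ ($a{\left(p \right)} = \frac{p + p}{p + 1619} = \frac{2 p}{1619 + p}$)
$K{\left(-1839,1730 \right)} + a{\left(y \right)} = 23 \cdot 1730 + 2 \cdot 746474 \frac{1}{1619 + 746474} = 39790 + 2 \cdot 746474 \cdot \frac{1}{748093} = 39790 + \frac{1492948}{748093} = \frac{29768113418}{748093}$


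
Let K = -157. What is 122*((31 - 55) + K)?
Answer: -22082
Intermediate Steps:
122*((31 - 55) + K) = 122*((31 - 55) - 157) = 122*(-24 - 157) = 122*(-181) = -22082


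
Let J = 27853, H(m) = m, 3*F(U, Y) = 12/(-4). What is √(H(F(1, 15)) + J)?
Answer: 2*√6963 ≈ 166.89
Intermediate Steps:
F(U, Y) = -1 (F(U, Y) = (12/(-4))/3 = (12*(-¼))/3 = (⅓)*(-3) = -1)
√(H(F(1, 15)) + J) = √(-1 + 27853) = √27852 = 2*√6963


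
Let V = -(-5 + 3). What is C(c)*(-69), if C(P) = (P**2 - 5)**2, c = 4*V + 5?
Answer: -1855824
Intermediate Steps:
V = 2 (V = -1*(-2) = 2)
c = 13 (c = 4*2 + 5 = 8 + 5 = 13)
C(P) = (-5 + P**2)**2
C(c)*(-69) = (-5 + 13**2)**2*(-69) = (-5 + 169)**2*(-69) = 164**2*(-69) = 26896*(-69) = -1855824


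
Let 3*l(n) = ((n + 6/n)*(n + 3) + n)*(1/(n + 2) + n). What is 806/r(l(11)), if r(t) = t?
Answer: 57629/45576 ≈ 1.2645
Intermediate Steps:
l(n) = (n + 1/(2 + n))*(n + (3 + n)*(n + 6/n))/3 (l(n) = (((n + 6/n)*(n + 3) + n)*(1/(n + 2) + n))/3 = (((n + 6/n)*(3 + n) + n)*(1/(2 + n) + n))/3 = (((3 + n)*(n + 6/n) + n)*(n + 1/(2 + n)))/3 = ((n + (3 + n)*(n + 6/n))*(n + 1/(2 + n)))/3 = ((n + 1/(2 + n))*(n + (3 + n)*(n + 6/n)))/3 = (n + 1/(2 + n))*(n + (3 + n)*(n + 6/n))/3)
806/r(l(11)) = 806/(((⅓)*(18 + 11⁵ + 6*11⁴ + 15*11³ + 34*11² + 42*11)/(11*(2 + 11)))) = 806/(((⅓)*(1/11)*(18 + 161051 + 6*14641 + 15*1331 + 34*121 + 462)/13)) = 806/(((⅓)*(1/11)*(1/13)*(18 + 161051 + 87846 + 19965 + 4114 + 462))) = 806/(((⅓)*(1/11)*(1/13)*273456)) = 806/(91152/143) = 806*(143/91152) = 57629/45576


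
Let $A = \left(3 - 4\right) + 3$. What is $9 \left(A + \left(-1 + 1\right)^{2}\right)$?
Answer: $18$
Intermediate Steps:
$A = 2$ ($A = -1 + 3 = 2$)
$9 \left(A + \left(-1 + 1\right)^{2}\right) = 9 \left(2 + \left(-1 + 1\right)^{2}\right) = 9 \left(2 + 0^{2}\right) = 9 \left(2 + 0\right) = 9 \cdot 2 = 18$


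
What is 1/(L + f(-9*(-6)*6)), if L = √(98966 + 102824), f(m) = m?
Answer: -162/48407 + √201790/96814 ≈ 0.0012933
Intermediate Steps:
L = √201790 ≈ 449.21
1/(L + f(-9*(-6)*6)) = 1/(√201790 - 9*(-6)*6) = 1/(√201790 + 54*6) = 1/(√201790 + 324) = 1/(324 + √201790)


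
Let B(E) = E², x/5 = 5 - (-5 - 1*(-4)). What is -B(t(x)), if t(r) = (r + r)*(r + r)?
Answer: -12960000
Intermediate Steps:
x = 30 (x = 5*(5 - (-5 - 1*(-4))) = 5*(5 - (-5 + 4)) = 5*(5 - 1*(-1)) = 5*(5 + 1) = 5*6 = 30)
t(r) = 4*r² (t(r) = (2*r)*(2*r) = 4*r²)
-B(t(x)) = -(4*30²)² = -(4*900)² = -1*3600² = -1*12960000 = -12960000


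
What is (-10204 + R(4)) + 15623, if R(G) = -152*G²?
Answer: 2987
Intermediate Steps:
(-10204 + R(4)) + 15623 = (-10204 - 152*4²) + 15623 = (-10204 - 152*16) + 15623 = (-10204 - 2432) + 15623 = -12636 + 15623 = 2987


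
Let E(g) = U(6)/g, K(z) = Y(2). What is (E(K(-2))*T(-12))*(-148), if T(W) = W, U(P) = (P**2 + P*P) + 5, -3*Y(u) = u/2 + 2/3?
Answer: -1230768/5 ≈ -2.4615e+5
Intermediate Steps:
Y(u) = -2/9 - u/6 (Y(u) = -(u/2 + 2/3)/3 = -(2/3 + u/2)/3 = -2/9 - u/6)
U(P) = 5 + 2*P**2 (U(P) = (P**2 + P**2) + 5 = 2*P**2 + 5 = 5 + 2*P**2)
K(z) = -5/9 (K(z) = -2/9 - 1/6*2 = -2/9 - 1/3 = -5/9)
E(g) = 77/g (E(g) = (5 + 2*6**2)/g = (5 + 2*36)/g = (5 + 72)/g = 77/g)
(E(K(-2))*T(-12))*(-148) = ((77/(-5/9))*(-12))*(-148) = ((77*(-9/5))*(-12))*(-148) = -693/5*(-12)*(-148) = (8316/5)*(-148) = -1230768/5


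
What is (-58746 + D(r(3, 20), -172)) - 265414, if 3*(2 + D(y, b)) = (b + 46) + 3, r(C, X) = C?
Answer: -324203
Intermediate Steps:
D(y, b) = 43/3 + b/3 (D(y, b) = -2 + ((b + 46) + 3)/3 = -2 + ((46 + b) + 3)/3 = -2 + (49 + b)/3 = -2 + (49/3 + b/3) = 43/3 + b/3)
(-58746 + D(r(3, 20), -172)) - 265414 = (-58746 + (43/3 + (1/3)*(-172))) - 265414 = (-58746 + (43/3 - 172/3)) - 265414 = (-58746 - 43) - 265414 = -58789 - 265414 = -324203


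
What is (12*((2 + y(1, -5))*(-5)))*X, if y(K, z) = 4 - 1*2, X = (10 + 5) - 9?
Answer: -1440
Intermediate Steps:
X = 6 (X = 15 - 9 = 6)
y(K, z) = 2 (y(K, z) = 4 - 2 = 2)
(12*((2 + y(1, -5))*(-5)))*X = (12*((2 + 2)*(-5)))*6 = (12*(4*(-5)))*6 = (12*(-20))*6 = -240*6 = -1440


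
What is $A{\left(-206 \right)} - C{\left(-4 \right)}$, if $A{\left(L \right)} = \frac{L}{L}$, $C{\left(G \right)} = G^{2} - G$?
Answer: $-19$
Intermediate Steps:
$A{\left(L \right)} = 1$
$A{\left(-206 \right)} - C{\left(-4 \right)} = 1 - - 4 \left(-1 - 4\right) = 1 - \left(-4\right) \left(-5\right) = 1 - 20 = -19$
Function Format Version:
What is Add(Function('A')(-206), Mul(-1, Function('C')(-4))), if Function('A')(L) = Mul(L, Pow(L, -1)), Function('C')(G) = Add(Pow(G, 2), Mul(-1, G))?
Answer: -19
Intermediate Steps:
Function('A')(L) = 1
Add(Function('A')(-206), Mul(-1, Function('C')(-4))) = Add(1, Mul(-1, Mul(-4, Add(-1, -4)))) = Add(1, Mul(-1, Mul(-4, -5))) = Add(1, Mul(-1, 20)) = Add(1, -20) = -19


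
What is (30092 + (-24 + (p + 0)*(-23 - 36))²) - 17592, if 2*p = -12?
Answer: 121400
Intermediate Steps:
p = -6 (p = (½)*(-12) = -6)
(30092 + (-24 + (p + 0)*(-23 - 36))²) - 17592 = (30092 + (-24 + (-6 + 0)*(-23 - 36))²) - 17592 = (30092 + (-24 - 6*(-59))²) - 17592 = (30092 + (-24 + 354)²) - 17592 = (30092 + 330²) - 17592 = (30092 + 108900) - 17592 = 138992 - 17592 = 121400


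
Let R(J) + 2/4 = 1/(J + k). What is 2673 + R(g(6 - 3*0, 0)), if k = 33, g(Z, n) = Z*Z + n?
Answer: 368807/138 ≈ 2672.5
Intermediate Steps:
g(Z, n) = n + Z² (g(Z, n) = Z² + n = n + Z²)
R(J) = -½ + 1/(33 + J) (R(J) = -½ + 1/(J + 33) = -½ + 1/(33 + J))
2673 + R(g(6 - 3*0, 0)) = 2673 + (-31 - (0 + (6 - 3*0)²))/(2*(33 + (0 + (6 - 3*0)²))) = 2673 + (-31 - (0 + (6 + 0)²))/(2*(33 + (0 + (6 + 0)²))) = 2673 + (-31 - (0 + 6²))/(2*(33 + (0 + 6²))) = 2673 + (-31 - (0 + 36))/(2*(33 + (0 + 36))) = 2673 + (-31 - 1*36)/(2*(33 + 36)) = 2673 + (½)*(-31 - 36)/69 = 2673 + (½)*(1/69)*(-67) = 2673 - 67/138 = 368807/138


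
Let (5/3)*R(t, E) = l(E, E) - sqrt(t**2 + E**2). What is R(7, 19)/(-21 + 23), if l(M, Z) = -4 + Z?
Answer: 9/2 - 3*sqrt(410)/10 ≈ -1.5745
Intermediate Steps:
R(t, E) = -12/5 - 3*sqrt(E**2 + t**2)/5 + 3*E/5 (R(t, E) = 3*((-4 + E) - sqrt(t**2 + E**2))/5 = 3*((-4 + E) - sqrt(E**2 + t**2))/5 = 3*(-4 + E - sqrt(E**2 + t**2))/5 = -12/5 - 3*sqrt(E**2 + t**2)/5 + 3*E/5)
R(7, 19)/(-21 + 23) = (-12/5 - 3*sqrt(19**2 + 7**2)/5 + (3/5)*19)/(-21 + 23) = (-12/5 - 3*sqrt(361 + 49)/5 + 57/5)/2 = (-12/5 - 3*sqrt(410)/5 + 57/5)/2 = (9 - 3*sqrt(410)/5)/2 = 9/2 - 3*sqrt(410)/10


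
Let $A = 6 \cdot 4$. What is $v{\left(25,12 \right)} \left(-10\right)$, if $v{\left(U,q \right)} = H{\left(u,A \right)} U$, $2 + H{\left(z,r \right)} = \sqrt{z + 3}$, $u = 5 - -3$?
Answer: $500 - 250 \sqrt{11} \approx -329.16$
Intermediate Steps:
$u = 8$ ($u = 5 + 3 = 8$)
$A = 24$
$H{\left(z,r \right)} = -2 + \sqrt{3 + z}$ ($H{\left(z,r \right)} = -2 + \sqrt{z + 3} = -2 + \sqrt{3 + z}$)
$v{\left(U,q \right)} = U \left(-2 + \sqrt{11}\right)$ ($v{\left(U,q \right)} = \left(-2 + \sqrt{3 + 8}\right) U = \left(-2 + \sqrt{11}\right) U = U \left(-2 + \sqrt{11}\right)$)
$v{\left(25,12 \right)} \left(-10\right) = 25 \left(-2 + \sqrt{11}\right) \left(-10\right) = \left(-50 + 25 \sqrt{11}\right) \left(-10\right) = 500 - 250 \sqrt{11}$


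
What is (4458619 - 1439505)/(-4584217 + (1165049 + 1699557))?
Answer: -3019114/1719611 ≈ -1.7557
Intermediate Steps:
(4458619 - 1439505)/(-4584217 + (1165049 + 1699557)) = 3019114/(-4584217 + 2864606) = 3019114/(-1719611) = 3019114*(-1/1719611) = -3019114/1719611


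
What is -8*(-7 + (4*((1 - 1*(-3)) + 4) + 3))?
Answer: -224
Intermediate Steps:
-8*(-7 + (4*((1 - 1*(-3)) + 4) + 3)) = -8*(-7 + (4*((1 + 3) + 4) + 3)) = -8*(-7 + (4*(4 + 4) + 3)) = -8*(-7 + (4*8 + 3)) = -8*(-7 + (32 + 3)) = -8*(-7 + 35) = -8*28 = -224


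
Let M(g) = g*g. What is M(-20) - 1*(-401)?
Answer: 801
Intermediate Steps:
M(g) = g²
M(-20) - 1*(-401) = (-20)² - 1*(-401) = 400 + 401 = 801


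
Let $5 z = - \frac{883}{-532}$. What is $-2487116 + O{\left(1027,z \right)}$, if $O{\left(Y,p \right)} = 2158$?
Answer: $-2484958$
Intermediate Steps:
$z = \frac{883}{2660}$ ($z = \frac{\left(-883\right) \frac{1}{-532}}{5} = \frac{\left(-883\right) \left(- \frac{1}{532}\right)}{5} = \frac{1}{5} \cdot \frac{883}{532} = \frac{883}{2660} \approx 0.33195$)
$-2487116 + O{\left(1027,z \right)} = -2487116 + 2158 = -2484958$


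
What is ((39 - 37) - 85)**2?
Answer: 6889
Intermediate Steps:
((39 - 37) - 85)**2 = (2 - 85)**2 = (-83)**2 = 6889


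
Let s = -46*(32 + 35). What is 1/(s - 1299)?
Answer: -1/4381 ≈ -0.00022826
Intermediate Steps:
s = -3082 (s = -46*67 = -3082)
1/(s - 1299) = 1/(-3082 - 1299) = 1/(-4381) = -1/4381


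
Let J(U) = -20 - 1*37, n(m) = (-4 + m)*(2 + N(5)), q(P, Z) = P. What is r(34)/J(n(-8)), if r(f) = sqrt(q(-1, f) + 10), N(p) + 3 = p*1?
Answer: -1/19 ≈ -0.052632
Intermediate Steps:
N(p) = -3 + p (N(p) = -3 + p*1 = -3 + p)
r(f) = 3 (r(f) = sqrt(-1 + 10) = sqrt(9) = 3)
n(m) = -16 + 4*m (n(m) = (-4 + m)*(2 + (-3 + 5)) = (-4 + m)*(2 + 2) = (-4 + m)*4 = -16 + 4*m)
J(U) = -57 (J(U) = -20 - 37 = -57)
r(34)/J(n(-8)) = 3/(-57) = 3*(-1/57) = -1/19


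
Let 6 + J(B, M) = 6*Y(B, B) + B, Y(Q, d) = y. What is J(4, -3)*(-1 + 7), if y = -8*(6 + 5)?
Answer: -3180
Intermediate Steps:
y = -88 (y = -8*11 = -2*44 = -88)
Y(Q, d) = -88
J(B, M) = -534 + B (J(B, M) = -6 + (6*(-88) + B) = -6 + (-528 + B) = -534 + B)
J(4, -3)*(-1 + 7) = (-534 + 4)*(-1 + 7) = -530*6 = -3180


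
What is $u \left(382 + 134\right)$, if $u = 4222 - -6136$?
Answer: $5344728$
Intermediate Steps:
$u = 10358$ ($u = 4222 + 6136 = 10358$)
$u \left(382 + 134\right) = 10358 \left(382 + 134\right) = 10358 \cdot 516 = 5344728$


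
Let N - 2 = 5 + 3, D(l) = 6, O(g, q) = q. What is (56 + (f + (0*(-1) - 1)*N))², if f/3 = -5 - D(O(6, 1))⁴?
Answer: 14876449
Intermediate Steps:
N = 10 (N = 2 + (5 + 3) = 2 + 8 = 10)
f = -3903 (f = 3*(-5 - 1*6⁴) = 3*(-5 - 1*1296) = 3*(-5 - 1296) = 3*(-1301) = -3903)
(56 + (f + (0*(-1) - 1)*N))² = (56 + (-3903 + (0*(-1) - 1)*10))² = (56 + (-3903 + (0 - 1)*10))² = (56 + (-3903 - 1*10))² = (56 + (-3903 - 10))² = (56 - 3913)² = (-3857)² = 14876449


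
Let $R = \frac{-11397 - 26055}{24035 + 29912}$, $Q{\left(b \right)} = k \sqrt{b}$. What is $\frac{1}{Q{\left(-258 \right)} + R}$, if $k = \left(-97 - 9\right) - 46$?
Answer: $- \frac{168368587}{1445640371355116} + \frac{55295297371 i \sqrt{258}}{2168460557032674} \approx -1.1647 \cdot 10^{-7} + 0.00040959 i$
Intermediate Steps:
$k = -152$ ($k = -106 - 46 = -152$)
$Q{\left(b \right)} = - 152 \sqrt{b}$
$R = - \frac{37452}{53947} \approx -0.69424$
$\frac{1}{Q{\left(-258 \right)} + R} = \frac{1}{- 152 \sqrt{-258} - \frac{37452}{53947}} = \frac{1}{- 152 i \sqrt{258} - \frac{37452}{53947}} = \frac{1}{- \frac{37452}{53947} - 152 i \sqrt{258}}$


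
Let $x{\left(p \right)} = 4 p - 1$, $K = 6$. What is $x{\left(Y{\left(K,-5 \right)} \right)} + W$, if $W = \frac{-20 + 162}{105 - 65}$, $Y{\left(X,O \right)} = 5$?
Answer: $\frac{451}{20} \approx 22.55$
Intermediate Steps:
$x{\left(p \right)} = -1 + 4 p$
$W = \frac{71}{20}$ ($W = \frac{142}{40} = 142 \cdot \frac{1}{40} = \frac{71}{20} \approx 3.55$)
$x{\left(Y{\left(K,-5 \right)} \right)} + W = \left(-1 + 4 \cdot 5\right) + \frac{71}{20} = \left(-1 + 20\right) + \frac{71}{20} = 19 + \frac{71}{20} = \frac{451}{20}$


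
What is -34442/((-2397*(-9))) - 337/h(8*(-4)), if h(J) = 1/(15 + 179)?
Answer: -82966708/1269 ≈ -65380.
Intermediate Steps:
h(J) = 1/194
-34442/((-2397*(-9))) - 337/h(8*(-4)) = -34442/((-2397*(-9))) - 337/1/194 = -34442/21573 - 337*194 = -34442*1/21573 - 65378 = -2026/1269 - 65378 = -82966708/1269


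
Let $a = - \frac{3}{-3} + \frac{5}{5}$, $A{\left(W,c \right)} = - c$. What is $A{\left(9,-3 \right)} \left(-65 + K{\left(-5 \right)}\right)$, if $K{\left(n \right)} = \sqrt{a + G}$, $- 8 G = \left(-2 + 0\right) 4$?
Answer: $-195 + 3 \sqrt{3} \approx -189.8$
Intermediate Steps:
$G = 1$ ($G = - \frac{\left(-2 + 0\right) 4}{8} = - \frac{\left(-2\right) 4}{8} = \left(- \frac{1}{8}\right) \left(-8\right) = 1$)
$a = 2$ ($a = \left(-3\right) \left(- \frac{1}{3}\right) + 5 \cdot \frac{1}{5} = 1 + 1 = 2$)
$K{\left(n \right)} = \sqrt{3}$ ($K{\left(n \right)} = \sqrt{2 + 1} = \sqrt{3}$)
$A{\left(9,-3 \right)} \left(-65 + K{\left(-5 \right)}\right) = \left(-1\right) \left(-3\right) \left(-65 + \sqrt{3}\right) = 3 \left(-65 + \sqrt{3}\right) = -195 + 3 \sqrt{3}$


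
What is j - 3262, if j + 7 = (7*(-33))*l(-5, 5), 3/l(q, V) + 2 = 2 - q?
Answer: -17038/5 ≈ -3407.6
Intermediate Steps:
l(q, V) = -3/q (l(q, V) = 3/(-2 + (2 - q)) = 3/((-q)) = 3*(-1/q) = -3/q)
j = -728/5 (j = -7 + (7*(-33))*(-3/(-5)) = -7 - (-693)*(-1)/5 = -7 - 231*⅗ = -7 - 693/5 = -728/5 ≈ -145.60)
j - 3262 = -728/5 - 3262 = -17038/5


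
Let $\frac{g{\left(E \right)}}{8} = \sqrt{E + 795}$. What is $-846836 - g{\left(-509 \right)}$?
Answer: $-846836 - 8 \sqrt{286} \approx -8.4697 \cdot 10^{5}$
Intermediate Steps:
$g{\left(E \right)} = 8 \sqrt{795 + E}$ ($g{\left(E \right)} = 8 \sqrt{E + 795} = 8 \sqrt{795 + E}$)
$-846836 - g{\left(-509 \right)} = -846836 - 8 \sqrt{795 - 509} = -846836 - 8 \sqrt{286}$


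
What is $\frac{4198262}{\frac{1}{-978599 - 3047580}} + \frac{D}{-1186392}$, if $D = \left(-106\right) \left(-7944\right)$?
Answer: $- \frac{835563739956325920}{49433} \approx -1.6903 \cdot 10^{13}$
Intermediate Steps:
$D = 842064$
$\frac{4198262}{\frac{1}{-978599 - 3047580}} + \frac{D}{-1186392} = \frac{4198262}{\frac{1}{-978599 - 3047580}} + \frac{842064}{-1186392} = \frac{4198262}{\frac{1}{-4026179}} + 842064 \left(- \frac{1}{1186392}\right) = \frac{4198262}{- \frac{1}{4026179}} - \frac{35086}{49433} = 4198262 \left(-4026179\right) - \frac{35086}{49433} = -16902954300898 - \frac{35086}{49433} = - \frac{835563739956325920}{49433}$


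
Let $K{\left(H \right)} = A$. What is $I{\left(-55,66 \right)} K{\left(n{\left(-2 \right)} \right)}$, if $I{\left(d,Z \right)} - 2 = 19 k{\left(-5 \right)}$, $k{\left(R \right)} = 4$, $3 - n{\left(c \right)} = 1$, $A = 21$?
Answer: $1638$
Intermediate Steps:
$n{\left(c \right)} = 2$ ($n{\left(c \right)} = 3 - 1 = 2$)
$K{\left(H \right)} = 21$
$I{\left(d,Z \right)} = 78$ ($I{\left(d,Z \right)} = 2 + 19 \cdot 4 = 2 + 76 = 78$)
$I{\left(-55,66 \right)} K{\left(n{\left(-2 \right)} \right)} = 78 \cdot 21 = 1638$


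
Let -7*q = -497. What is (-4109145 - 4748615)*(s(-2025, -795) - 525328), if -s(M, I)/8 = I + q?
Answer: 4601925199360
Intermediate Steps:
q = 71 (q = -1/7*(-497) = 71)
s(M, I) = -568 - 8*I (s(M, I) = -8*(I + 71) = -8*(71 + I) = -568 - 8*I)
(-4109145 - 4748615)*(s(-2025, -795) - 525328) = (-4109145 - 4748615)*((-568 - 8*(-795)) - 525328) = -8857760*((-568 + 6360) - 525328) = -8857760*(5792 - 525328) = -8857760*(-519536) = 4601925199360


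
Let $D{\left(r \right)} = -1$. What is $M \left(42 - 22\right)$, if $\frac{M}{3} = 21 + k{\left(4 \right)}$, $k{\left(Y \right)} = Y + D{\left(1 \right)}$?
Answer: $1440$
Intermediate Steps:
$k{\left(Y \right)} = -1 + Y$ ($k{\left(Y \right)} = Y - 1 = -1 + Y$)
$M = 72$ ($M = 3 \left(21 + \left(-1 + 4\right)\right) = 3 \left(21 + 3\right) = 3 \cdot 24 = 72$)
$M \left(42 - 22\right) = 72 \left(42 - 22\right) = 72 \cdot 20 = 1440$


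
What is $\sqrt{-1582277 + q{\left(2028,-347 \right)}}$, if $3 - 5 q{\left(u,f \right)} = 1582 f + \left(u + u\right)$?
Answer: $\frac{2 i \sqrt{9208105}}{5} \approx 1213.8 i$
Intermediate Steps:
$q{\left(u,f \right)} = \frac{3}{5} - \frac{1582 f}{5} - \frac{2 u}{5}$ ($q{\left(u,f \right)} = \frac{3}{5} - \frac{1582 f + \left(u + u\right)}{5} = \frac{3}{5} - \frac{1582 f + 2 u}{5} = \frac{3}{5} - \frac{2 u + 1582 f}{5} = \frac{3}{5} - \left(\frac{2 u}{5} + \frac{1582 f}{5}\right) = \frac{3}{5} - \frac{1582 f}{5} - \frac{2 u}{5}$)
$\sqrt{-1582277 + q{\left(2028,-347 \right)}} = \sqrt{-1582277 - - \frac{544901}{5}} = \sqrt{-1582277 + \left(\frac{3}{5} + \frac{548954}{5} - \frac{4056}{5}\right)} = \sqrt{-1582277 + \frac{544901}{5}} = \sqrt{- \frac{7366484}{5}} = \frac{2 i \sqrt{9208105}}{5}$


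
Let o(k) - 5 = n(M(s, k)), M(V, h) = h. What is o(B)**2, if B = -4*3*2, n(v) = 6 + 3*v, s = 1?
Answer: 3721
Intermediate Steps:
B = -24 (B = -12*2 = -24)
o(k) = 11 + 3*k (o(k) = 5 + (6 + 3*k) = 11 + 3*k)
o(B)**2 = (11 + 3*(-24))**2 = (11 - 72)**2 = (-61)**2 = 3721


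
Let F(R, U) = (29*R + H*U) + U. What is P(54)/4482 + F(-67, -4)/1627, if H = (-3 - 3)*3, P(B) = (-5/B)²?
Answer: -24505294325/21264096024 ≈ -1.1524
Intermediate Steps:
P(B) = 25/B²
H = -18 (H = -6*3 = -18)
F(R, U) = -17*U + 29*R (F(R, U) = (29*R - 18*U) + U = (-18*U + 29*R) + U = -17*U + 29*R)
P(54)/4482 + F(-67, -4)/1627 = (25/54²)/4482 + (-17*(-4) + 29*(-67))/1627 = (25*(1/2916))*(1/4482) + (68 - 1943)*(1/1627) = (25/2916)*(1/4482) - 1875*1/1627 = 25/13069512 - 1875/1627 = -24505294325/21264096024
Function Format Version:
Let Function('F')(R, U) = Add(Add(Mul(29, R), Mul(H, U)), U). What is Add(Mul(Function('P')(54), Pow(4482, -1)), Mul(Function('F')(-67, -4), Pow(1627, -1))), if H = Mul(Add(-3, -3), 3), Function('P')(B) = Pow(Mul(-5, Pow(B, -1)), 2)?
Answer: Rational(-24505294325, 21264096024) ≈ -1.1524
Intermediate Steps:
Function('P')(B) = Mul(25, Pow(B, -2))
H = -18 (H = Mul(-6, 3) = -18)
Function('F')(R, U) = Add(Mul(-17, U), Mul(29, R)) (Function('F')(R, U) = Add(Add(Mul(29, R), Mul(-18, U)), U) = Add(Add(Mul(-18, U), Mul(29, R)), U) = Add(Mul(-17, U), Mul(29, R)))
Add(Mul(Function('P')(54), Pow(4482, -1)), Mul(Function('F')(-67, -4), Pow(1627, -1))) = Add(Mul(Mul(25, Pow(54, -2)), Pow(4482, -1)), Mul(Add(Mul(-17, -4), Mul(29, -67)), Pow(1627, -1))) = Add(Mul(Mul(25, Rational(1, 2916)), Rational(1, 4482)), Mul(Add(68, -1943), Rational(1, 1627))) = Add(Mul(Rational(25, 2916), Rational(1, 4482)), Mul(-1875, Rational(1, 1627))) = Add(Rational(25, 13069512), Rational(-1875, 1627)) = Rational(-24505294325, 21264096024)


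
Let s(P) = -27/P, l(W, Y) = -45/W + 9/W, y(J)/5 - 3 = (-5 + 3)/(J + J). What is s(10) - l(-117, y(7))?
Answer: -391/130 ≈ -3.0077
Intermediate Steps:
y(J) = 15 - 5/J (y(J) = 15 + 5*((-5 + 3)/(J + J)) = 15 + 5*(-2*1/(2*J)) = 15 + 5*(-1/J) = 15 - 5/J)
l(W, Y) = -36/W
s(10) - l(-117, y(7)) = -27/10 - (-36)/(-117) = -27*1/10 - (-36)*(-1)/117 = -27/10 - 1*4/13 = -27/10 - 4/13 = -391/130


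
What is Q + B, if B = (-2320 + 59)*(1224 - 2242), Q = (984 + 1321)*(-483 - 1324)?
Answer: -1863437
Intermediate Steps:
Q = -4165135 (Q = 2305*(-1807) = -4165135)
B = 2301698 (B = -2261*(-1018) = 2301698)
Q + B = -4165135 + 2301698 = -1863437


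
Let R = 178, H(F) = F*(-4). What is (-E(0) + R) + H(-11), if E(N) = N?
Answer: 222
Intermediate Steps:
H(F) = -4*F
(-E(0) + R) + H(-11) = (-1*0 + 178) - 4*(-11) = (0 + 178) + 44 = 178 + 44 = 222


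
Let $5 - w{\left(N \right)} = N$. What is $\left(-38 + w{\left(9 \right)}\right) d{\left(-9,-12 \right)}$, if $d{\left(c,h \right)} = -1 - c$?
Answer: $-336$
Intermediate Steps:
$w{\left(N \right)} = 5 - N$
$\left(-38 + w{\left(9 \right)}\right) d{\left(-9,-12 \right)} = \left(-38 + \left(5 - 9\right)\right) \left(-1 - -9\right) = \left(-38 + \left(5 - 9\right)\right) \left(-1 + 9\right) = \left(-38 - 4\right) 8 = \left(-42\right) 8 = -336$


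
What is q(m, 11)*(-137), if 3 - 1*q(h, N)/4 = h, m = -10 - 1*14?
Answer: -14796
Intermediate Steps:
m = -24 (m = -10 - 14 = -24)
q(h, N) = 12 - 4*h
q(m, 11)*(-137) = (12 - 4*(-24))*(-137) = (12 + 96)*(-137) = 108*(-137) = -14796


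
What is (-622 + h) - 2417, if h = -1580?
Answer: -4619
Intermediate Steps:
(-622 + h) - 2417 = (-622 - 1580) - 2417 = -2202 - 2417 = -4619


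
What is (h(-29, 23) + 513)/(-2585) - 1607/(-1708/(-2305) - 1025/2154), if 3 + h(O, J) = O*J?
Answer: -20624750376251/3402912095 ≈ -6060.9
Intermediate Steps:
h(O, J) = -3 + J*O (h(O, J) = -3 + O*J = -3 + J*O)
(h(-29, 23) + 513)/(-2585) - 1607/(-1708/(-2305) - 1025/2154) = ((-3 + 23*(-29)) + 513)/(-2585) - 1607/(-1708/(-2305) - 1025/2154) = ((-3 - 667) + 513)*(-1/2585) - 1607/(-1708*(-1/2305) - 1025*1/2154) = (-670 + 513)*(-1/2585) - 1607/(1708/2305 - 1025/2154) = -157*(-1/2585) - 1607/1316407/4964970 = 157/2585 - 1607*4964970/1316407 = 157/2585 - 7978706790/1316407 = -20624750376251/3402912095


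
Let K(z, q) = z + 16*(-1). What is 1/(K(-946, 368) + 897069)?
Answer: 1/896107 ≈ 1.1159e-6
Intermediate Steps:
K(z, q) = -16 + z (K(z, q) = z - 16 = -16 + z)
1/(K(-946, 368) + 897069) = 1/((-16 - 946) + 897069) = 1/(-962 + 897069) = 1/896107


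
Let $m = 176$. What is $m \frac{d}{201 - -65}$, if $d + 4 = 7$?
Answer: $\frac{264}{133} \approx 1.985$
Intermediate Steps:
$d = 3$ ($d = -4 + 7 = 3$)
$m \frac{d}{201 - -65} = 176 \frac{3}{201 - -65} = 176 \frac{3}{201 + 65} = 176 \cdot \frac{3}{266} = \frac{264}{133}$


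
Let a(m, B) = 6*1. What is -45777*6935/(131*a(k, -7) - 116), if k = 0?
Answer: -63492699/134 ≈ -4.7383e+5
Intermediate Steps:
a(m, B) = 6
-45777*6935/(131*a(k, -7) - 116) = -45777*6935/(131*6 - 116) = -45777*6935/(786 - 116) = -45777/(670*(1/6935)) = -45777/134/1387 = -45777*1387/134 = -63492699/134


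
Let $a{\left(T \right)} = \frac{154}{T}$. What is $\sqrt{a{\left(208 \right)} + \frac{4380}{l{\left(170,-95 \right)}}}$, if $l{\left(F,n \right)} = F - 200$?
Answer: $\frac{i \sqrt{392782}}{52} \approx 12.052 i$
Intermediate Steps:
$l{\left(F,n \right)} = -200 + F$
$\sqrt{a{\left(208 \right)} + \frac{4380}{l{\left(170,-95 \right)}}} = \sqrt{\frac{154}{208} + \frac{4380}{-200 + 170}} = \sqrt{154 \cdot \frac{1}{208} + \frac{4380}{-30}} = \sqrt{\frac{77}{104} + 4380 \left(- \frac{1}{30}\right)} = \sqrt{\frac{77}{104} - 146} = \sqrt{- \frac{15107}{104}} = \frac{i \sqrt{392782}}{52}$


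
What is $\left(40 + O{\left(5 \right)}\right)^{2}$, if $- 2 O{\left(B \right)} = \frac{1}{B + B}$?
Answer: $\frac{638401}{400} \approx 1596.0$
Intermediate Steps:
$O{\left(B \right)} = - \frac{1}{4 B}$ ($O{\left(B \right)} = - \frac{1}{2 \left(B + B\right)} = - \frac{1}{2 \cdot 2 B} = - \frac{\frac{1}{2} \frac{1}{B}}{2} = - \frac{1}{4 B}$)
$\left(40 + O{\left(5 \right)}\right)^{2} = \left(40 - \frac{1}{4 \cdot 5}\right)^{2} = \left(40 - \frac{1}{20}\right)^{2} = \left(\frac{799}{20}\right)^{2} = \frac{638401}{400}$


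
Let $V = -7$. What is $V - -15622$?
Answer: $15615$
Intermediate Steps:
$V - -15622 = -7 - -15622 = -7 + 15622 = 15615$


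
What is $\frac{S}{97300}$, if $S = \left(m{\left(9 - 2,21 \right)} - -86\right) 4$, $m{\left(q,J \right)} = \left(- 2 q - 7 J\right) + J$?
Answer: $- \frac{54}{24325} \approx -0.0022199$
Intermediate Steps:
$m{\left(q,J \right)} = - 6 J - 2 q$ ($m{\left(q,J \right)} = \left(- 7 J - 2 q\right) + J = - 6 J - 2 q$)
$S = -216$ ($S = \left(\left(\left(-6\right) 21 - 2 \left(9 - 2\right)\right) - -86\right) 4 = \left(\left(-126 - 14\right) + 86\right) 4 = \left(-140 + 86\right) 4 = \left(-54\right) 4 = -216$)
$\frac{S}{97300} = - \frac{216}{97300} = \left(-216\right) \frac{1}{97300} = - \frac{54}{24325}$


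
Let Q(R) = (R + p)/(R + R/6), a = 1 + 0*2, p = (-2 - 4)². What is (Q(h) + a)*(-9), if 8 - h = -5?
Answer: -495/13 ≈ -38.077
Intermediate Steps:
h = 13 (h = 8 - 1*(-5) = 8 + 5 = 13)
p = 36 (p = (-6)² = 36)
a = 1 (a = 1 + 0 = 1)
Q(R) = 6*(36 + R)/(7*R) (Q(R) = (R + 36)/(R + R/6) = (36 + R)/(R + R*(⅙)) = (36 + R)/(R + R/6) = (36 + R)/((7*R/6)) = (36 + R)*(6/(7*R)) = 6*(36 + R)/(7*R))
(Q(h) + a)*(-9) = ((6/7)*(36 + 13)/13 + 1)*(-9) = ((6/7)*(1/13)*49 + 1)*(-9) = (42/13 + 1)*(-9) = (55/13)*(-9) = -495/13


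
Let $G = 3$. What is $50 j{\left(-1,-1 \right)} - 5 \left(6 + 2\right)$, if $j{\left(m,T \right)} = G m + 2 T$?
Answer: $-290$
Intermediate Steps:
$j{\left(m,T \right)} = 2 T + 3 m$ ($j{\left(m,T \right)} = 3 m + 2 T = 2 T + 3 m$)
$50 j{\left(-1,-1 \right)} - 5 \left(6 + 2\right) = 50 \left(2 \left(-1\right) + 3 \left(-1\right)\right) - 5 \left(6 + 2\right) = 50 \left(-2 - 3\right) - 40 = 50 \left(-5\right) - 40 = -250 - 40 = -290$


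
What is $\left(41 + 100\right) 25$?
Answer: $3525$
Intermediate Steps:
$\left(41 + 100\right) 25 = 141 \cdot 25 = 3525$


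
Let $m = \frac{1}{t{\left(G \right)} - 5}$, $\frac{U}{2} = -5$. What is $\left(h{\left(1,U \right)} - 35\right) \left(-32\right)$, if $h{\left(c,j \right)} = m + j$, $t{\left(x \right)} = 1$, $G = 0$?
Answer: $1448$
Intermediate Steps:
$U = -10$ ($U = 2 \left(-5\right) = -10$)
$m = - \frac{1}{4}$ ($m = \frac{1}{1 - 5} = \frac{1}{-4} = - \frac{1}{4} \approx -0.25$)
$h{\left(c,j \right)} = - \frac{1}{4} + j$
$\left(h{\left(1,U \right)} - 35\right) \left(-32\right) = \left(\left(- \frac{1}{4} - 10\right) - 35\right) \left(-32\right) = \left(- \frac{41}{4} - 35\right) \left(-32\right) = \left(- \frac{181}{4}\right) \left(-32\right) = 1448$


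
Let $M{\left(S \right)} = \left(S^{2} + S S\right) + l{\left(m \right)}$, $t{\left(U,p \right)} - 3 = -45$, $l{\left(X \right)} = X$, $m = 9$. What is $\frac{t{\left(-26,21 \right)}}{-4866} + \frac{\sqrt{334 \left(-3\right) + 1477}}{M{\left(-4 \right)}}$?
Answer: $\frac{7}{811} + \frac{5 \sqrt{19}}{41} \approx 0.5402$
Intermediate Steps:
$t{\left(U,p \right)} = -42$ ($t{\left(U,p \right)} = 3 - 45 = -42$)
$M{\left(S \right)} = 9 + 2 S^{2}$ ($M{\left(S \right)} = \left(S^{2} + S S\right) + 9 = \left(S^{2} + S^{2}\right) + 9 = 2 S^{2} + 9 = 9 + 2 S^{2}$)
$\frac{t{\left(-26,21 \right)}}{-4866} + \frac{\sqrt{334 \left(-3\right) + 1477}}{M{\left(-4 \right)}} = - \frac{42}{-4866} + \frac{\sqrt{334 \left(-3\right) + 1477}}{9 + 2 \left(-4\right)^{2}} = \left(-42\right) \left(- \frac{1}{4866}\right) + \frac{\sqrt{-1002 + 1477}}{9 + 2 \cdot 16} = \frac{7}{811} + \frac{\sqrt{475}}{9 + 32} = \frac{7}{811} + \frac{5 \sqrt{19}}{41}$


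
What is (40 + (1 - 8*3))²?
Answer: 289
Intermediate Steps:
(40 + (1 - 8*3))² = (40 + (1 - 24))² = (40 - 23)² = 17² = 289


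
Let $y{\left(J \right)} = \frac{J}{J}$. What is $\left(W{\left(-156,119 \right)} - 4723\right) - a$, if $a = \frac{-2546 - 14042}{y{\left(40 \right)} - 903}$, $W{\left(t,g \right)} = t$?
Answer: $- \frac{200793}{41} \approx -4897.4$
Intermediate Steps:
$y{\left(J \right)} = 1$
$a = \frac{754}{41}$ ($a = \frac{-2546 - 14042}{1 - 903} = - \frac{16588}{-902} = \left(-16588\right) \left(- \frac{1}{902}\right) = \frac{754}{41} \approx 18.39$)
$\left(W{\left(-156,119 \right)} - 4723\right) - a = \left(-156 - 4723\right) - \frac{754}{41} = -4879 - \frac{754}{41} = - \frac{200793}{41}$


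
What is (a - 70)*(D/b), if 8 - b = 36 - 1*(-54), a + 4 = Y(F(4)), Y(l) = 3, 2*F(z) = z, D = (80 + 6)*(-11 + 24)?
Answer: 39689/41 ≈ 968.02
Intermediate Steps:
D = 1118 (D = 86*13 = 1118)
F(z) = z/2
a = -1 (a = -4 + 3 = -1)
b = -82 (b = 8 - (36 - 1*(-54)) = 8 - (36 + 54) = 8 - 1*90 = 8 - 90 = -82)
(a - 70)*(D/b) = (-1 - 70)*(1118/(-82)) = -79378*(-1)/82 = -71*(-559/41) = 39689/41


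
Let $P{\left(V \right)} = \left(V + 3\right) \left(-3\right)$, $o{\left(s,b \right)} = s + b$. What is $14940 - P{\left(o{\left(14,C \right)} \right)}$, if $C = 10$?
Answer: $15021$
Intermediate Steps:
$o{\left(s,b \right)} = b + s$
$P{\left(V \right)} = -9 - 3 V$ ($P{\left(V \right)} = \left(3 + V\right) \left(-3\right) = -9 - 3 V$)
$14940 - P{\left(o{\left(14,C \right)} \right)} = 14940 - \left(-9 - 3 \left(10 + 14\right)\right) = 14940 - \left(-9 - 72\right) = 14940 - -81 = 14940 + 81 = 15021$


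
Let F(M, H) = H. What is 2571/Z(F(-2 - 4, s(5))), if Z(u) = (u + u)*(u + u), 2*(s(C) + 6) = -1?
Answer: 2571/169 ≈ 15.213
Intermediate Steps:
s(C) = -13/2 (s(C) = -6 + (½)*(-1) = -6 - ½ = -13/2)
Z(u) = 4*u² (Z(u) = (2*u)*(2*u) = 4*u²)
2571/Z(F(-2 - 4, s(5))) = 2571/((4*(-13/2)²)) = 2571/((4*(169/4))) = 2571/169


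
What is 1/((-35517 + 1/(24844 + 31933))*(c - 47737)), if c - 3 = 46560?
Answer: 56777/2367428183192 ≈ 2.3983e-8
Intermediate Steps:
c = 46563 (c = 3 + 46560 = 46563)
1/((-35517 + 1/(24844 + 31933))*(c - 47737)) = 1/((-35517 + 1/(24844 + 31933))*(46563 - 47737)) = 1/((-35517 + 1/56777)*(-1174)) = 1/(-2016548708/56777*(-1174)) = 1/(2367428183192/56777) = 56777/2367428183192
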